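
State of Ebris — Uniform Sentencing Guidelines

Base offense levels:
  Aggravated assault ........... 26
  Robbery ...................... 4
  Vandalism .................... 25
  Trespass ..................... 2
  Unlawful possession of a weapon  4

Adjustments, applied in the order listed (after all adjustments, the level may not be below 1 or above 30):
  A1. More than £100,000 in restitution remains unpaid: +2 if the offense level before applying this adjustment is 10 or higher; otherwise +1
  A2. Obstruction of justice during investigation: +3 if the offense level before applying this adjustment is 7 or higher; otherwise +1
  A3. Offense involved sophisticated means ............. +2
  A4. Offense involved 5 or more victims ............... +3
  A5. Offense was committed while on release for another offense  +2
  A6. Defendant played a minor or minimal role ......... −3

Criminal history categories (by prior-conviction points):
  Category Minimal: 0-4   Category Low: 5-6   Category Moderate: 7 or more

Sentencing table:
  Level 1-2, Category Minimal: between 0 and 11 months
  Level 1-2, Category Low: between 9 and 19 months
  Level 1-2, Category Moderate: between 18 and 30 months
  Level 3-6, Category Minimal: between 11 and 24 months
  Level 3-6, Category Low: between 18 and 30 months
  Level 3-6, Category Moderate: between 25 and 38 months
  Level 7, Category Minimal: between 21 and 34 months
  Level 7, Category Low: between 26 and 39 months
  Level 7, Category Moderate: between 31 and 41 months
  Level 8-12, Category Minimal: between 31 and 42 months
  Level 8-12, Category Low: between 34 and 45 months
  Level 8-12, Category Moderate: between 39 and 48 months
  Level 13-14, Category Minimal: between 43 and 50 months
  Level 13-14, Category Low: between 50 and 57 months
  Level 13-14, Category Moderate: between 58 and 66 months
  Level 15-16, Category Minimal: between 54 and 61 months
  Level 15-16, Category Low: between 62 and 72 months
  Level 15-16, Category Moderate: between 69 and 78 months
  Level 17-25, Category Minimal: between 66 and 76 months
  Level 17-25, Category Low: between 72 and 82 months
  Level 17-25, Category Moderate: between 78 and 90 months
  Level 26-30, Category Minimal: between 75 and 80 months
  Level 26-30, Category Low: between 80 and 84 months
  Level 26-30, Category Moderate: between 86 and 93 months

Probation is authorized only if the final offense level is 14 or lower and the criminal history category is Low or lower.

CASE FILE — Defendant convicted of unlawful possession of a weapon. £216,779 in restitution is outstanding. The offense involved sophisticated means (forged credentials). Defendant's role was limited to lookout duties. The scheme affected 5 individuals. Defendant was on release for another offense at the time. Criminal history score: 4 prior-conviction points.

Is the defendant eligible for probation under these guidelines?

Yes

Base offense level for unlawful possession of a weapon: 4.
A1 applies (level before this adjustment is 4 < 10, so +1): 4 + 1 = 5.
A2 does not apply.
A3 applies: 5 + 2 = 7.
A4 applies: 7 + 3 = 10.
A5 applies: 10 + 2 = 12.
A6 applies: 12 − 3 = 9.
Final offense level: 9.
Criminal history: 4 prior points → Category Minimal (0-4).
Level 9 falls in the 8-12 band.
Grid: Level 8-12 × Category Minimal = 31-42 months.
Probation check: level 9 ≤ 14 and category Minimal ≤ Low → eligible.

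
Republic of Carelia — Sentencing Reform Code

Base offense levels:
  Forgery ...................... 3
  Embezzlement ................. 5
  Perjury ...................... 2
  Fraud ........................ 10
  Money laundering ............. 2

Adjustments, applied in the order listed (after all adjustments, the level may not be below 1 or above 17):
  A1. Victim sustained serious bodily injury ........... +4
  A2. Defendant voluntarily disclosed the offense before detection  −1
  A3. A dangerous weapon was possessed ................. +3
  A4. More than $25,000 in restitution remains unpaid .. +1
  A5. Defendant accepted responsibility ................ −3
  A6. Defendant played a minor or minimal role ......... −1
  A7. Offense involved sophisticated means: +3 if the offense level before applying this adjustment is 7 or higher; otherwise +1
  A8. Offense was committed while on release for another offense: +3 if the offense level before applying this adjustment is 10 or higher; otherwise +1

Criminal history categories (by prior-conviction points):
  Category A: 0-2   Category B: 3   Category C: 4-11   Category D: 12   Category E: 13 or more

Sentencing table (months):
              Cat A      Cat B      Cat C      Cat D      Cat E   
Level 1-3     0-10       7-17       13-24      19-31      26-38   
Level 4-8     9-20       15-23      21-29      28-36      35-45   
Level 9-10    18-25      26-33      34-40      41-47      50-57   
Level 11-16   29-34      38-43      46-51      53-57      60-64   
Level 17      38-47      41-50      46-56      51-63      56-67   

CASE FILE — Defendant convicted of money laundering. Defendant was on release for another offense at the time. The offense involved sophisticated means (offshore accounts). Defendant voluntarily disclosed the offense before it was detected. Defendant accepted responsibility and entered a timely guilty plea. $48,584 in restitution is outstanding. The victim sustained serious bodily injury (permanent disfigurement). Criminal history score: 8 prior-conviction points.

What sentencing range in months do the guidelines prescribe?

Base offense level for money laundering: 2.
A1 applies: 2 + 4 = 6.
A2 applies: 6 − 1 = 5.
A4 applies: 5 + 1 = 6.
A5 applies: 6 − 3 = 3.
A6 does not apply.
A7 applies (level before this adjustment is 3 < 7, so +1): 3 + 1 = 4.
A8 applies (level before this adjustment is 4 < 10, so +1): 4 + 1 = 5.
Final offense level: 5.
Criminal history: 8 prior points → Category C (4-11).
Level 5 falls in the 4-8 band.
Grid: Level 4-8 × Category C = 21-29 months.

21-29 months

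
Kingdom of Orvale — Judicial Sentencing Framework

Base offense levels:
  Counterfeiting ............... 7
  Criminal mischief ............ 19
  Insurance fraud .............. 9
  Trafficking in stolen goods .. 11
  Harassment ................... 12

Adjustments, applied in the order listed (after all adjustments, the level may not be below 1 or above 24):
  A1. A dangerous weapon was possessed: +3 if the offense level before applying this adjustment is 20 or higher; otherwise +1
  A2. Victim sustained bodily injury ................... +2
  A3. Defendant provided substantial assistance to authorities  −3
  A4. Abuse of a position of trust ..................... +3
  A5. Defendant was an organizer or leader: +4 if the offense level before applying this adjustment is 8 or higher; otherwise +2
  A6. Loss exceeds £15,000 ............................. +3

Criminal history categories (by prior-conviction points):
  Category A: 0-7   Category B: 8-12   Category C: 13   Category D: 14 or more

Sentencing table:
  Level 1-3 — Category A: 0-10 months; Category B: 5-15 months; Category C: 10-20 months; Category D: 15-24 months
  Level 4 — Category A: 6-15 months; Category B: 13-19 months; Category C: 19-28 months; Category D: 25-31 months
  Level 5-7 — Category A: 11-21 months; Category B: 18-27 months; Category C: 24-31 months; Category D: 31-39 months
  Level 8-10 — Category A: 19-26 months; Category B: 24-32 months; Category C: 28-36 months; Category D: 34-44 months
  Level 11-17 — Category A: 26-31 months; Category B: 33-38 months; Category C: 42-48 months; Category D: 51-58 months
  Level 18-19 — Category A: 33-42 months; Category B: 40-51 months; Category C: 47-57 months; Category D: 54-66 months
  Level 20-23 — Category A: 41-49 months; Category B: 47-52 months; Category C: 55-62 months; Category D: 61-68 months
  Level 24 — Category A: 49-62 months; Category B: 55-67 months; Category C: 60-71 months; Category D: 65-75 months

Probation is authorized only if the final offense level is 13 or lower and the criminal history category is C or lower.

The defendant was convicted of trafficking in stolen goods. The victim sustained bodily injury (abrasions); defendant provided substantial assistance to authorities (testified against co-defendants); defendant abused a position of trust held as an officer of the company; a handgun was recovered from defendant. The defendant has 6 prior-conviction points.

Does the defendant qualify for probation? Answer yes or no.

No

Base offense level for trafficking in stolen goods: 11.
A1 applies (level before this adjustment is 11 < 20, so +1): 11 + 1 = 12.
A2 applies: 12 + 2 = 14.
A3 applies: 14 − 3 = 11.
A4 applies: 11 + 3 = 14.
A5 does not apply.
A6 does not apply.
Final offense level: 14.
Criminal history: 6 prior points → Category A (0-7).
Level 14 falls in the 11-17 band.
Grid: Level 11-17 × Category A = 26-31 months.
Probation check: level 14 > 13 and category A ≤ C → not eligible.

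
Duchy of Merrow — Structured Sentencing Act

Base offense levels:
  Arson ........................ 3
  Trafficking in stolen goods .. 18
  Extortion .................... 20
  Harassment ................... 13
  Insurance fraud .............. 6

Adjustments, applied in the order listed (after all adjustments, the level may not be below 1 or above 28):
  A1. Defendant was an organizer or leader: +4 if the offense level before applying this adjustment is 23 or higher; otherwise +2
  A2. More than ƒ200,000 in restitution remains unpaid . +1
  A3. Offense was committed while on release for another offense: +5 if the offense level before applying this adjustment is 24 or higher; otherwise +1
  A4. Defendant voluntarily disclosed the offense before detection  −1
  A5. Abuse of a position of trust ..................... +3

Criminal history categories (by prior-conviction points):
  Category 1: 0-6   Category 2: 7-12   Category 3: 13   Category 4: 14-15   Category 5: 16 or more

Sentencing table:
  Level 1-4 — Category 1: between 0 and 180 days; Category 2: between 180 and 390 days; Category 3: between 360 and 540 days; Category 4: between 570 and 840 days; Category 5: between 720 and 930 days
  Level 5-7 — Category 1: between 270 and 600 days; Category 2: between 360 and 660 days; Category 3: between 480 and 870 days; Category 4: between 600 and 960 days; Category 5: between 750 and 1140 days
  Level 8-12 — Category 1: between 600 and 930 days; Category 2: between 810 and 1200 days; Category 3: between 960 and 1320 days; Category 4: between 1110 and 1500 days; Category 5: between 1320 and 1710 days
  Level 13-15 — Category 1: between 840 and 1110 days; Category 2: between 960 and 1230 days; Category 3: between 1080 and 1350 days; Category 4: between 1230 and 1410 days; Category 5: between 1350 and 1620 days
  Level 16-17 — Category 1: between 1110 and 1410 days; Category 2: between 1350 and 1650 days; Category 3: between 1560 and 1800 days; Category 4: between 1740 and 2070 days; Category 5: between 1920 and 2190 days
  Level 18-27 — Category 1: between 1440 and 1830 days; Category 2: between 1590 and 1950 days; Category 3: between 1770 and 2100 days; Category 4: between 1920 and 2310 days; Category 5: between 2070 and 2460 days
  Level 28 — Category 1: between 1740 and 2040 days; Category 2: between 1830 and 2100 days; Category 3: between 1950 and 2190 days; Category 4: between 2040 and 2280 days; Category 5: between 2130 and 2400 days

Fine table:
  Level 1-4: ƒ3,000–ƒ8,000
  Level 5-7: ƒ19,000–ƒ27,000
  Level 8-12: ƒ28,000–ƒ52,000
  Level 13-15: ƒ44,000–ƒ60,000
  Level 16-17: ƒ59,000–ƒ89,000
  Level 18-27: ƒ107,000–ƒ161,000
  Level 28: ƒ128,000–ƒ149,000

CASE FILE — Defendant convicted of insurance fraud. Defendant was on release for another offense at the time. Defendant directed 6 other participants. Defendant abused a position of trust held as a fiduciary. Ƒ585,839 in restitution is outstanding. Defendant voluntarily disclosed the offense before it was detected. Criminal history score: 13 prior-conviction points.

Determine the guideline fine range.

ƒ28,000–ƒ52,000

Base offense level for insurance fraud: 6.
A1 applies (level before this adjustment is 6 < 23, so +2): 6 + 2 = 8.
A2 applies: 8 + 1 = 9.
A3 applies (level before this adjustment is 9 < 24, so +1): 9 + 1 = 10.
A4 applies: 10 − 1 = 9.
A5 applies: 9 + 3 = 12.
Final offense level: 12.
Level 12 falls in the 8-12 band.
Fine table: Level 8-12 → ƒ28,000–ƒ52,000.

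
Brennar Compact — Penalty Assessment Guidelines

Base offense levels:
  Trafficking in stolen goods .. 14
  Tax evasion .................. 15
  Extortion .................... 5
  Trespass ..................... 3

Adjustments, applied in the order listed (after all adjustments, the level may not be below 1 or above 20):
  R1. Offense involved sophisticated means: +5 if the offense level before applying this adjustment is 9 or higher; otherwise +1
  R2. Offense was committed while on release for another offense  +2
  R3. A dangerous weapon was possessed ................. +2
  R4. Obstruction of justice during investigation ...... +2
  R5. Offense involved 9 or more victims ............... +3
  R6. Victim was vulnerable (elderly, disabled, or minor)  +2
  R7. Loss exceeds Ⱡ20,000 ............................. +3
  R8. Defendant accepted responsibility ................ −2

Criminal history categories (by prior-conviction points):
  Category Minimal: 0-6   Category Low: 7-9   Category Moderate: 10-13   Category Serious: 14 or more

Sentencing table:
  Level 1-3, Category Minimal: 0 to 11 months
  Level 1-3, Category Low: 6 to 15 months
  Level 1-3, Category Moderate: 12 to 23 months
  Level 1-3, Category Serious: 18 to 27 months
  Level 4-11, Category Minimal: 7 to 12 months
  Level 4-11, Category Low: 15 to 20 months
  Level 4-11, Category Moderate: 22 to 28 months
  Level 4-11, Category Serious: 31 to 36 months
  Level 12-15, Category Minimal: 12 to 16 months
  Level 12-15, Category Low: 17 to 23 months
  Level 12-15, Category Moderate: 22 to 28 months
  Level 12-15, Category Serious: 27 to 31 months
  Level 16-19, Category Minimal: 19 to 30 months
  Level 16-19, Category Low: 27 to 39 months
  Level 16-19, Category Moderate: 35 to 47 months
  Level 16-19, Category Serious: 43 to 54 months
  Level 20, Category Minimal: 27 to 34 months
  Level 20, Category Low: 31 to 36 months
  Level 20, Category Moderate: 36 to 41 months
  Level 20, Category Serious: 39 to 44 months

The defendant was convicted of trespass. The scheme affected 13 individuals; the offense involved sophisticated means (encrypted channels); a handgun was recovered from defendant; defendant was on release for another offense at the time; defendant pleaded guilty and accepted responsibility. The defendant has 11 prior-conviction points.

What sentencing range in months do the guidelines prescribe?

Base offense level for trespass: 3.
R1 applies (level before this adjustment is 3 < 9, so +1): 3 + 1 = 4.
R2 applies: 4 + 2 = 6.
R3 applies: 6 + 2 = 8.
R5 applies: 8 + 3 = 11.
R6 does not apply.
R8 applies: 11 − 2 = 9.
Final offense level: 9.
Criminal history: 11 prior points → Category Moderate (10-13).
Level 9 falls in the 4-11 band.
Grid: Level 4-11 × Category Moderate = 22-28 months.

22-28 months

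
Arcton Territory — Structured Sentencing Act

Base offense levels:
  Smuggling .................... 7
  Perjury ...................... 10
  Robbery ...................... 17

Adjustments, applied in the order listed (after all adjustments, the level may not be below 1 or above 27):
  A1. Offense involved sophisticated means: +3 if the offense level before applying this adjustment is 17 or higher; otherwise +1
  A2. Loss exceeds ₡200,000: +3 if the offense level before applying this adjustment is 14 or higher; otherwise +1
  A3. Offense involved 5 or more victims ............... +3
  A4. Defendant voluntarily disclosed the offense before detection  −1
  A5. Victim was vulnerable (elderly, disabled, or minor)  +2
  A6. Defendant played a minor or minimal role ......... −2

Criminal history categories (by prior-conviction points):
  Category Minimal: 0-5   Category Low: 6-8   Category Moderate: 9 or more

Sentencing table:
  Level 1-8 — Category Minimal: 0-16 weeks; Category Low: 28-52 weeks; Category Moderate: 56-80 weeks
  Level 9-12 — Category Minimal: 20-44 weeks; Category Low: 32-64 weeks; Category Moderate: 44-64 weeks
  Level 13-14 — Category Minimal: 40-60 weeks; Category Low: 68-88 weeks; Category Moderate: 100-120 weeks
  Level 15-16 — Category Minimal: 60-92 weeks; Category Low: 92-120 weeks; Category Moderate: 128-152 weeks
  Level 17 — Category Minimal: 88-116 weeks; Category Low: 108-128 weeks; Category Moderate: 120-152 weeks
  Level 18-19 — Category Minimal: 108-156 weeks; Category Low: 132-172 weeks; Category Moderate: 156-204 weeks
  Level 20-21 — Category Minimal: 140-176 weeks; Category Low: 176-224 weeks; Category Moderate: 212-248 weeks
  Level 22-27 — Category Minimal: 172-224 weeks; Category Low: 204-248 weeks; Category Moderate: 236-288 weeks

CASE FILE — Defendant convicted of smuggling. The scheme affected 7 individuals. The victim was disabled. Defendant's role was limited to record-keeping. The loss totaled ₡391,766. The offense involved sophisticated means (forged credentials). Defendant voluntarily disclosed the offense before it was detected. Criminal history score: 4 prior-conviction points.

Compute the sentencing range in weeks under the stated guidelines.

20-44 weeks

Base offense level for smuggling: 7.
A1 applies (level before this adjustment is 7 < 17, so +1): 7 + 1 = 8.
A2 applies (level before this adjustment is 8 < 14, so +1): 8 + 1 = 9.
A3 applies: 9 + 3 = 12.
A4 applies: 12 − 1 = 11.
A5 applies: 11 + 2 = 13.
A6 applies: 13 − 2 = 11.
Final offense level: 11.
Criminal history: 4 prior points → Category Minimal (0-5).
Level 11 falls in the 9-12 band.
Grid: Level 9-12 × Category Minimal = 20-44 weeks.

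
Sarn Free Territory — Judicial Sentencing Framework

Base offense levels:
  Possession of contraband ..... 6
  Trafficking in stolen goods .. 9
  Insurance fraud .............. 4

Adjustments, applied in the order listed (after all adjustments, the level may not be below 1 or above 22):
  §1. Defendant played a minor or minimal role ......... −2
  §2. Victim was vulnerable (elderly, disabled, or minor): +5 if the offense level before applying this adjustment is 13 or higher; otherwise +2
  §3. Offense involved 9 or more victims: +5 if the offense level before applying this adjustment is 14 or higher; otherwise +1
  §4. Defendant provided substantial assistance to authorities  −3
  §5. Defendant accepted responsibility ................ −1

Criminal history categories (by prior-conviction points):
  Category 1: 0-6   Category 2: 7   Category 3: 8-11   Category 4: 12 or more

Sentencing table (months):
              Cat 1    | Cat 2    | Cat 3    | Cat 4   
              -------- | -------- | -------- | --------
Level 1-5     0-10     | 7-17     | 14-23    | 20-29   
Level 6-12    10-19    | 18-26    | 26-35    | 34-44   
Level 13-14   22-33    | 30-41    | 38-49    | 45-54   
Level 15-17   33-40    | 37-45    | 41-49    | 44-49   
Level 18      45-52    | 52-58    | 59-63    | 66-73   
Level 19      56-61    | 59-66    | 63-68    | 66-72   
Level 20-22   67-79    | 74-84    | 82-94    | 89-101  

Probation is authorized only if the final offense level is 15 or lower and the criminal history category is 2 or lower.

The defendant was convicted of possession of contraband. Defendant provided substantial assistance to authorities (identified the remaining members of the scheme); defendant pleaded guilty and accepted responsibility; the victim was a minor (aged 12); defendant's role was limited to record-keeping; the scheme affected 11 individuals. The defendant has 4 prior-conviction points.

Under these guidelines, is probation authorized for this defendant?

Base offense level for possession of contraband: 6.
§1 applies: 6 − 2 = 4.
§2 applies (level before this adjustment is 4 < 13, so +2): 4 + 2 = 6.
§3 applies (level before this adjustment is 6 < 14, so +1): 6 + 1 = 7.
§4 applies: 7 − 3 = 4.
§5 applies: 4 − 1 = 3.
Final offense level: 3.
Criminal history: 4 prior points → Category 1 (0-6).
Level 3 falls in the 1-5 band.
Grid: Level 1-5 × Category 1 = 0-10 months.
Probation check: level 3 ≤ 15 and category 1 ≤ 2 → eligible.

Yes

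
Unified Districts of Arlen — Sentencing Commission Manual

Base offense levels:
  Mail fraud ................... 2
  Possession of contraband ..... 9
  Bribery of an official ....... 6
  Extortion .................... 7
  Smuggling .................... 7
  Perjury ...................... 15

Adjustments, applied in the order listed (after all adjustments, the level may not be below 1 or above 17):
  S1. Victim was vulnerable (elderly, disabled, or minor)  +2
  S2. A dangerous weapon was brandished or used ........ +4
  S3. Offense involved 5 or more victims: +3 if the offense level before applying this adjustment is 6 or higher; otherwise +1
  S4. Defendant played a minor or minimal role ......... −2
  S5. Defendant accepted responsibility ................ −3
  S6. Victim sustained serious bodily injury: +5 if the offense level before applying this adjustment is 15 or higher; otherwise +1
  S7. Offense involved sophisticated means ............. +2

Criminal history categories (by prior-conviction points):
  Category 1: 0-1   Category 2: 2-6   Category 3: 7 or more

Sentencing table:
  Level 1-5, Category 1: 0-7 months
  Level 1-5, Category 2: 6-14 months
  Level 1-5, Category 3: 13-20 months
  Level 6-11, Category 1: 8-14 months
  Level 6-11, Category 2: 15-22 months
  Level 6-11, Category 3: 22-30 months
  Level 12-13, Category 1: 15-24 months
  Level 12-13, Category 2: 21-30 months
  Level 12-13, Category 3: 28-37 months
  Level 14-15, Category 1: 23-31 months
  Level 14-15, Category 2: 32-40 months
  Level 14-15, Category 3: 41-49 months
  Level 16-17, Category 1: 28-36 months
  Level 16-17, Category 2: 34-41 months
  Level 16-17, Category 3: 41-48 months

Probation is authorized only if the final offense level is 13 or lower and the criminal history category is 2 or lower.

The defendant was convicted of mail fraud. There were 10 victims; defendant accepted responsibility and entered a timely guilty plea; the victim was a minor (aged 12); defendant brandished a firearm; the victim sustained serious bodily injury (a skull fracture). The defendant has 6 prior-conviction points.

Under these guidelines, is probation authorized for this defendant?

Yes

Base offense level for mail fraud: 2.
S1 applies: 2 + 2 = 4.
S2 applies: 4 + 4 = 8.
S3 applies (level before this adjustment is 8 ≥ 6, so +3): 8 + 3 = 11.
S4 does not apply.
S5 applies: 11 − 3 = 8.
S6 applies (level before this adjustment is 8 < 15, so +1): 8 + 1 = 9.
Final offense level: 9.
Criminal history: 6 prior points → Category 2 (2-6).
Level 9 falls in the 6-11 band.
Grid: Level 6-11 × Category 2 = 15-22 months.
Probation check: level 9 ≤ 13 and category 2 ≤ 2 → eligible.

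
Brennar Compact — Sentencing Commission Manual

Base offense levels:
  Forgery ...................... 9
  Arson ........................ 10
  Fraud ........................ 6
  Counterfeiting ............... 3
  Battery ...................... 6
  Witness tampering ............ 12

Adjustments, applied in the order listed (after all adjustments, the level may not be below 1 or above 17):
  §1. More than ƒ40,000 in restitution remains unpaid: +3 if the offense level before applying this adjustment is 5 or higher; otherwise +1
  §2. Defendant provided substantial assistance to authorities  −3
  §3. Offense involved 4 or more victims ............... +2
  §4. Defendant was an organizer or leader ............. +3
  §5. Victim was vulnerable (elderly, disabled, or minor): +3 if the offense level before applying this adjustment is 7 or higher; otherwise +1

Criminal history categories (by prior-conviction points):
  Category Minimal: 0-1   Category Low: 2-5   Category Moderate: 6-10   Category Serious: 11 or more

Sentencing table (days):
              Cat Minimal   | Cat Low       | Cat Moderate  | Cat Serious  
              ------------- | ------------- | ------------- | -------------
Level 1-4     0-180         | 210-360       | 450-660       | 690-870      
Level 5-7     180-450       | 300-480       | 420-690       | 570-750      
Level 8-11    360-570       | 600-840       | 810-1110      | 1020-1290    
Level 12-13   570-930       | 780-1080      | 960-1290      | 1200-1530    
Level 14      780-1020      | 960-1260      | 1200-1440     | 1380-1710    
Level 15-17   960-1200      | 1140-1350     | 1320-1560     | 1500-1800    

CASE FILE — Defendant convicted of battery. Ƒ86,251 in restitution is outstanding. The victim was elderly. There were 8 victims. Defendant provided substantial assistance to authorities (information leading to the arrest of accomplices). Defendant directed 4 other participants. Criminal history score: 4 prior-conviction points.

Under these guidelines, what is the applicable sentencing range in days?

960-1260 days

Base offense level for battery: 6.
§1 applies (level before this adjustment is 6 ≥ 5, so +3): 6 + 3 = 9.
§2 applies: 9 − 3 = 6.
§3 applies: 6 + 2 = 8.
§4 applies: 8 + 3 = 11.
§5 applies (level before this adjustment is 11 ≥ 7, so +3): 11 + 3 = 14.
Final offense level: 14.
Criminal history: 4 prior points → Category Low (2-5).
Level 14 falls in the 14 band.
Grid: Level 14 × Category Low = 960-1260 days.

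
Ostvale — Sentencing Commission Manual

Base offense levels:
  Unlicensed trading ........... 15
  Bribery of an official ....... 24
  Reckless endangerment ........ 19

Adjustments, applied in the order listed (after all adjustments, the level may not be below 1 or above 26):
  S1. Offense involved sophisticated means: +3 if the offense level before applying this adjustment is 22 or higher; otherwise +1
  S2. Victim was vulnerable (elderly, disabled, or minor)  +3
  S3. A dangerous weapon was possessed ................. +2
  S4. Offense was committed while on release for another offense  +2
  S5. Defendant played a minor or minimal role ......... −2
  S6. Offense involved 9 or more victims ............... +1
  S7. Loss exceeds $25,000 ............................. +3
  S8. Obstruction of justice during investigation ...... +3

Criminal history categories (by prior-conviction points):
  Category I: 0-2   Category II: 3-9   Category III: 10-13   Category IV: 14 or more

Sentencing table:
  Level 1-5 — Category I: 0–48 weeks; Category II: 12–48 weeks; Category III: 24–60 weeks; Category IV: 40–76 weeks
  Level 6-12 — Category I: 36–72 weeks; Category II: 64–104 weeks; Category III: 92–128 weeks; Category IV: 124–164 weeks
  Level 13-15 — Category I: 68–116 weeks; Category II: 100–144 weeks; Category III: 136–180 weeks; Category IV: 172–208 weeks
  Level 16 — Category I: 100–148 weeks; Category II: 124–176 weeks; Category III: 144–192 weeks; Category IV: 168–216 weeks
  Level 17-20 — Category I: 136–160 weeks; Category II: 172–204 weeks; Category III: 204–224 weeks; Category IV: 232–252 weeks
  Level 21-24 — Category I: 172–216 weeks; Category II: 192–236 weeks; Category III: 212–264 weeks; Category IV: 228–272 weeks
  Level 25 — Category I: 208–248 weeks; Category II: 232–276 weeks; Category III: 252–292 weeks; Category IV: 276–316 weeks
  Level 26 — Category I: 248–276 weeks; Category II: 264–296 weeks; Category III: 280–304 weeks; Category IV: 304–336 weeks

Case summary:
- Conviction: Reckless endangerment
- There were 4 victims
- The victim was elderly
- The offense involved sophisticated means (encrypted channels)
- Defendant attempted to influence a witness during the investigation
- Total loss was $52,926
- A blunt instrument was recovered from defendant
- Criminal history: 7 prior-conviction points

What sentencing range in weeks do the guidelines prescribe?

264-296 weeks

Base offense level for reckless endangerment: 19.
S1 applies (level before this adjustment is 19 < 22, so +1): 19 + 1 = 20.
S2 applies: 20 + 3 = 23.
S3 applies: 23 + 2 = 25.
S5 does not apply.
S6 does not apply.
S7 applies: 25 + 3 = 28.
S8 applies: 28 + 3 = 31.
Level 31 exceeds the maximum of 26; capped at 26.
Final offense level: 26.
Criminal history: 7 prior points → Category II (3-9).
Level 26 falls in the 26 band.
Grid: Level 26 × Category II = 264-296 weeks.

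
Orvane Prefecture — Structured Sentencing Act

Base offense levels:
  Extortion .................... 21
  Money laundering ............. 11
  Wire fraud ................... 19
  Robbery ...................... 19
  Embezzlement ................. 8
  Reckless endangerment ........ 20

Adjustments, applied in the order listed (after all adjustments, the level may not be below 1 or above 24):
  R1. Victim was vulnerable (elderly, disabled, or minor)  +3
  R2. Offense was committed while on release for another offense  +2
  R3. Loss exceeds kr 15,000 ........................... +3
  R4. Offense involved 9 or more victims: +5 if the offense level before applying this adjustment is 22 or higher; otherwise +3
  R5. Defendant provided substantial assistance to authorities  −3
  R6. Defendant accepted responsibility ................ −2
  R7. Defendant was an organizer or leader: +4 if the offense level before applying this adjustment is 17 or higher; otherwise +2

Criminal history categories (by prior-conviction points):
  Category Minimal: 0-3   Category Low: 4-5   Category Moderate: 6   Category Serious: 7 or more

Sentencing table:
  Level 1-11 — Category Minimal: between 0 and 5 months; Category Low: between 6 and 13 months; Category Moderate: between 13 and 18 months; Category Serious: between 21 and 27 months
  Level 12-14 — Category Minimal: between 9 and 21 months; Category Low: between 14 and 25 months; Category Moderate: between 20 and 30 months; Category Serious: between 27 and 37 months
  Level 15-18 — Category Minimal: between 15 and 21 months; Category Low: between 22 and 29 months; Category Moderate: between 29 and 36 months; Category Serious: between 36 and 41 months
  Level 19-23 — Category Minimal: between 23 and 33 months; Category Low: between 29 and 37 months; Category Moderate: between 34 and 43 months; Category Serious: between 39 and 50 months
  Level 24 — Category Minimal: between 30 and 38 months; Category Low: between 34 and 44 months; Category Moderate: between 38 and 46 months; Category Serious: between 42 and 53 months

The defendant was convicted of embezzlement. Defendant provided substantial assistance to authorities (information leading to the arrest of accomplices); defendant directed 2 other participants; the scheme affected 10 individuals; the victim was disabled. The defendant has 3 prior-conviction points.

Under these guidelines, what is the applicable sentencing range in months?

9-21 months

Base offense level for embezzlement: 8.
R1 applies: 8 + 3 = 11.
R3 does not apply.
R4 applies (level before this adjustment is 11 < 22, so +3): 11 + 3 = 14.
R5 applies: 14 − 3 = 11.
R7 applies (level before this adjustment is 11 < 17, so +2): 11 + 2 = 13.
Final offense level: 13.
Criminal history: 3 prior points → Category Minimal (0-3).
Level 13 falls in the 12-14 band.
Grid: Level 12-14 × Category Minimal = 9-21 months.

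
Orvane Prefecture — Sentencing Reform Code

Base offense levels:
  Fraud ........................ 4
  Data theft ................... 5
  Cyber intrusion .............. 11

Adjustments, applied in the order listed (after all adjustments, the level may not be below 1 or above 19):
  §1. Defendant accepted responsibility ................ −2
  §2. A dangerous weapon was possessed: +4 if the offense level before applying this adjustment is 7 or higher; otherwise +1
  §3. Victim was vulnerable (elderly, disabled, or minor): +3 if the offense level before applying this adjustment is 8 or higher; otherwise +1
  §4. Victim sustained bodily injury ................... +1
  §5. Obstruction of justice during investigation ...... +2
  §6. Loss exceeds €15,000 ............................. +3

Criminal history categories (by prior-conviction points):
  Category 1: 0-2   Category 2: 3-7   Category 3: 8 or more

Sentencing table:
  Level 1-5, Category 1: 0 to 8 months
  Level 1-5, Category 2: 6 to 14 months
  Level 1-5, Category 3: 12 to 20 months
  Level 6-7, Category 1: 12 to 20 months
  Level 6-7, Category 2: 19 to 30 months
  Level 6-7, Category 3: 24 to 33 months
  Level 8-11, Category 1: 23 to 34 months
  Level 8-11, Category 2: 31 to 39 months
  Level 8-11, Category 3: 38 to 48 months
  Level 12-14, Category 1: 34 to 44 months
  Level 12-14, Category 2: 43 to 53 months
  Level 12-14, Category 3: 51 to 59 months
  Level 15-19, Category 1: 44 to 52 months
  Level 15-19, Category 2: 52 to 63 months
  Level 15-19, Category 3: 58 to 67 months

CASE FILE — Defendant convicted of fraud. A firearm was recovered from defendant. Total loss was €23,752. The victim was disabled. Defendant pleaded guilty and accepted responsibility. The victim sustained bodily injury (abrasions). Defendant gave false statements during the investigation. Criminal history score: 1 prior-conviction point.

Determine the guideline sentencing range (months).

Base offense level for fraud: 4.
§1 applies: 4 − 2 = 2.
§2 applies (level before this adjustment is 2 < 7, so +1): 2 + 1 = 3.
§3 applies (level before this adjustment is 3 < 8, so +1): 3 + 1 = 4.
§4 applies: 4 + 1 = 5.
§5 applies: 5 + 2 = 7.
§6 applies: 7 + 3 = 10.
Final offense level: 10.
Criminal history: 1 prior point → Category 1 (0-2).
Level 10 falls in the 8-11 band.
Grid: Level 8-11 × Category 1 = 23-34 months.

23-34 months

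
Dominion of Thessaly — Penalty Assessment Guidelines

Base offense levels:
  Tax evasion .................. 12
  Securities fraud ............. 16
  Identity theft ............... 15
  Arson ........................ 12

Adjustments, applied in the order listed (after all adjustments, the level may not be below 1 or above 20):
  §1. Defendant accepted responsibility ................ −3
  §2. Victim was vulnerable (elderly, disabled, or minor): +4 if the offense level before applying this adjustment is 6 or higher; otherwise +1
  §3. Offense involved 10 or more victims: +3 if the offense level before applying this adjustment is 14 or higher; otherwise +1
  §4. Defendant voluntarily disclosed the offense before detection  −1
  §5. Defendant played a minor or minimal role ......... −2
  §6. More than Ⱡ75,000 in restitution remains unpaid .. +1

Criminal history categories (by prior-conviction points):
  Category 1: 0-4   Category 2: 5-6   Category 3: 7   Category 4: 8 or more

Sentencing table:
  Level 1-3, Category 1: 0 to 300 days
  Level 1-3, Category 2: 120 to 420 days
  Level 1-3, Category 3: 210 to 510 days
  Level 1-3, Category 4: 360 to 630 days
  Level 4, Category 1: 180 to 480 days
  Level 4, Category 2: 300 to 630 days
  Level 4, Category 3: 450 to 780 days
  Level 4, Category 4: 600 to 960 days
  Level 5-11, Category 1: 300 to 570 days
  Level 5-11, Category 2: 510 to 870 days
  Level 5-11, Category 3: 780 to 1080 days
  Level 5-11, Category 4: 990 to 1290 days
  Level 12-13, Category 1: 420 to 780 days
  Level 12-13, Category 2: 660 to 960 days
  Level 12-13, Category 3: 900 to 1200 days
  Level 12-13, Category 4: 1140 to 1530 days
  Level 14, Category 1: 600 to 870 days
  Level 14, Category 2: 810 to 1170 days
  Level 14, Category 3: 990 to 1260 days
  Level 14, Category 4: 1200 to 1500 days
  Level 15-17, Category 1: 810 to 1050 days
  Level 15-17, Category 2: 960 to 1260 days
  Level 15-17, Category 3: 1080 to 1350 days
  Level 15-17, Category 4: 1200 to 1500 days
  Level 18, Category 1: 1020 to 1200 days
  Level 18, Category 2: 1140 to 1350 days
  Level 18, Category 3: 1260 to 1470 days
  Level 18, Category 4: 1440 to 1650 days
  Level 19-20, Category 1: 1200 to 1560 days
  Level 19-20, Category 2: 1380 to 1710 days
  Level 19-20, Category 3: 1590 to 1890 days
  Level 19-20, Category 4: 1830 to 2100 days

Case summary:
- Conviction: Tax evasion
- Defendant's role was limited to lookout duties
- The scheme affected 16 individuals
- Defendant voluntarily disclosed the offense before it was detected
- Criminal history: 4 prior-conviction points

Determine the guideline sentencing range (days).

Base offense level for tax evasion: 12.
§2 does not apply.
§3 applies (level before this adjustment is 12 < 14, so +1): 12 + 1 = 13.
§4 applies: 13 − 1 = 12.
§5 applies: 12 − 2 = 10.
Final offense level: 10.
Criminal history: 4 prior points → Category 1 (0-4).
Level 10 falls in the 5-11 band.
Grid: Level 5-11 × Category 1 = 300-570 days.

300-570 days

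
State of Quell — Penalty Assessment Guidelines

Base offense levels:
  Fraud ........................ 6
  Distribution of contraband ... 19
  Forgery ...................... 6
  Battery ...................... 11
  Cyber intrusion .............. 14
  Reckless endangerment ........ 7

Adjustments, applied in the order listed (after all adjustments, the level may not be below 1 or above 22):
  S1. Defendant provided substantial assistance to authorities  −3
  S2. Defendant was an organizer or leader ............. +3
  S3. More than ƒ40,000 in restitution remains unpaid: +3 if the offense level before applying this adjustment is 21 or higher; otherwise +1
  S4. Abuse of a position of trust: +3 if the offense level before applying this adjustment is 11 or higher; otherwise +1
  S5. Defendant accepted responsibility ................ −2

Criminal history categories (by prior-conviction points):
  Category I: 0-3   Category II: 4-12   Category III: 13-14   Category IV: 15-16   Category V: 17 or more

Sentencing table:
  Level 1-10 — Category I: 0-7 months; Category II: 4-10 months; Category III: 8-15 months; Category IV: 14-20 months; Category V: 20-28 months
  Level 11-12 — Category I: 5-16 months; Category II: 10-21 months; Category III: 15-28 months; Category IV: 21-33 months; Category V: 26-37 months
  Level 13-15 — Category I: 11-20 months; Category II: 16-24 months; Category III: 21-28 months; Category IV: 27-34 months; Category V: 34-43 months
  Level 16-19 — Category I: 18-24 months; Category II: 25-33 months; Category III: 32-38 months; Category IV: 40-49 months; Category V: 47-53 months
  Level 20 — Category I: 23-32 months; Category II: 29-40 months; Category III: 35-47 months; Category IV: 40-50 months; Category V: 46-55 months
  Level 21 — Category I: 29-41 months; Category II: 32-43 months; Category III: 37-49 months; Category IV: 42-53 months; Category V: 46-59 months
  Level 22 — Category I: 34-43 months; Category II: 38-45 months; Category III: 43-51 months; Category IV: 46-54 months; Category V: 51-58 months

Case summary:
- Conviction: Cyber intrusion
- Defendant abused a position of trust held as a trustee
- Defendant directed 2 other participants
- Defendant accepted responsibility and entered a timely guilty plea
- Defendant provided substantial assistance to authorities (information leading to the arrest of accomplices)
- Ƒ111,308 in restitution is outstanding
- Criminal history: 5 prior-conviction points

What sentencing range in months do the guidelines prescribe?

25-33 months

Base offense level for cyber intrusion: 14.
S1 applies: 14 − 3 = 11.
S2 applies: 11 + 3 = 14.
S3 applies (level before this adjustment is 14 < 21, so +1): 14 + 1 = 15.
S4 applies (level before this adjustment is 15 ≥ 11, so +3): 15 + 3 = 18.
S5 applies: 18 − 2 = 16.
Final offense level: 16.
Criminal history: 5 prior points → Category II (4-12).
Level 16 falls in the 16-19 band.
Grid: Level 16-19 × Category II = 25-33 months.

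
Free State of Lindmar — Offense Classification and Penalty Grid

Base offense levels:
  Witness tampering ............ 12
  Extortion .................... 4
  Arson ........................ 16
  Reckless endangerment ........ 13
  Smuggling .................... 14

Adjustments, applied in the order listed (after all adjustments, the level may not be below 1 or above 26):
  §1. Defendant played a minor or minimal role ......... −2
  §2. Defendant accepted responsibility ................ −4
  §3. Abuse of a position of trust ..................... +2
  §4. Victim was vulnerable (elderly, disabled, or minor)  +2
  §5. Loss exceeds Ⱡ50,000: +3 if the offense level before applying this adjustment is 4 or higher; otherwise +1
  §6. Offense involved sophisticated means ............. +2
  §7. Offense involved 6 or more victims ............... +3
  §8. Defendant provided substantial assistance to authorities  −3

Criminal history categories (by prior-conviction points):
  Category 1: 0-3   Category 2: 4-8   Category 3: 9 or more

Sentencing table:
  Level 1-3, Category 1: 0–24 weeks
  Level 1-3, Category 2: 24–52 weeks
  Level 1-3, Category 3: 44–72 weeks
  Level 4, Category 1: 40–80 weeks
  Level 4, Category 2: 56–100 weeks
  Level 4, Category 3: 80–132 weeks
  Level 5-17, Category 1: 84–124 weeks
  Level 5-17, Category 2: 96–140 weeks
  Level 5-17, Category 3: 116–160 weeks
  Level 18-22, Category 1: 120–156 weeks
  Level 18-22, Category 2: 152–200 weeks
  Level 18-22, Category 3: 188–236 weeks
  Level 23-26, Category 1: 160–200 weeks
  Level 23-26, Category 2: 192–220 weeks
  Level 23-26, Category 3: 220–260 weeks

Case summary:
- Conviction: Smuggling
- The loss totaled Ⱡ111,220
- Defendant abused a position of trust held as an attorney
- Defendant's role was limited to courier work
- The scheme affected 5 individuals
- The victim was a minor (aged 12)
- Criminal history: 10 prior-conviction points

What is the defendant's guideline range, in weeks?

Base offense level for smuggling: 14.
§1 applies: 14 − 2 = 12.
§3 applies: 12 + 2 = 14.
§4 applies: 14 + 2 = 16.
§5 applies (level before this adjustment is 16 ≥ 4, so +3): 16 + 3 = 19.
§7 does not apply.
§8 does not apply.
Final offense level: 19.
Criminal history: 10 prior points → Category 3 (9+).
Level 19 falls in the 18-22 band.
Grid: Level 18-22 × Category 3 = 188-236 weeks.

188-236 weeks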